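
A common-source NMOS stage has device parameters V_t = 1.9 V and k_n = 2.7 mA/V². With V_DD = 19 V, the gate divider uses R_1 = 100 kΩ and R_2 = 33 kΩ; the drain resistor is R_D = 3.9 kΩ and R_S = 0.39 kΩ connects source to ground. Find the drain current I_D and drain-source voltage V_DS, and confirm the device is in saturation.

V_G = V_DD·R_2/(R_1+R_2) = 19×33/133 = 4.71 V.
Assume saturation: I_D = (k_n/2)(V_GS − V_t)² with V_GS = V_G − I_D·R_S = 4.71 − 0.39·I_D.
Substituting gives 0.205·I_D² − 3.96·I_D + 10.7 = 0, with roots I_D = 3.24 or 16.1 mA.
The root I_D = 16.1 mA gives V_GS = -1.55 V ≤ V_t, so take I_D = 3.24 mA.
Then V_GS = 3.45 V and V_DS = V_DD − I_D(R_D+R_S) = 19 − 3.24×4.29 = 5.09 V.
Saturation requires V_DS ≥ V_GS − V_t = 1.55 V; 5.09 ≥ 1.55 ✓.

I_D ≈ 3.2 mA, V_DS ≈ 5.1 V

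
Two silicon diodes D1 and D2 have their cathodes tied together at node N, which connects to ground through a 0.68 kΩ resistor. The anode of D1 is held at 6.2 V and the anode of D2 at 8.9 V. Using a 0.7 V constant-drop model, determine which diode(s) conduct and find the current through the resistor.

Assume both conduct. Then node N would need to be at both 6.2−0.7 = 5.5 V and 8.9−0.7 = 8.2 V, which is impossible.
Assume only D2 conducts: V_N = 8.9 − 0.7 = 8.2 V, so I_R = 8.2/0.68 = 12.1 mA.
Check D1: its anode-to-cathode voltage is 6.2 − 8.2 = -2 V < 0.7 V, so it is off. The assumption is consistent.

Only D2 conducts; I_R ≈ 12 mA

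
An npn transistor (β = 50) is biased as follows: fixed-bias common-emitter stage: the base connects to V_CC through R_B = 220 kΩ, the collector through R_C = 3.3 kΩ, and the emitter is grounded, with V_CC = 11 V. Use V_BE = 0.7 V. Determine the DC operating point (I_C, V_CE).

Base loop: V_CC = I_B·R_B + V_BE, so I_B = (11 − 0.7)/220 kΩ = 0.0468 mA.
In the active region I_C = β·I_B = 50 × 0.0468 = 2.34 mA.
Collector loop: V_CE = V_CC − I_C·R_C = 11 − 2.34×3.3 = 3.27 V.
Since V_CE = 3.27 V > V_CE(sat) ≈ 0.2 V, the transistor is in the active region as assumed.

I_C ≈ 2.3 mA, V_CE ≈ 3.3 V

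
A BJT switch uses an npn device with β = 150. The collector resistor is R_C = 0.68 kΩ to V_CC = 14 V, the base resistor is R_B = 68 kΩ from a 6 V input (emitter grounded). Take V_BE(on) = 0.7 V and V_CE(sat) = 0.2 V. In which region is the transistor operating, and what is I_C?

Assume active. Base-emitter loop: I_B = (V_BB − V_BE)/R_B = (6 − 0.7)/68 = 0.0779 mA.
I_C = β·I_B = 150×0.0779 = 11.7 mA.
V_CE = V_CC − I_C·R_C = 14 − 11.7×0.68 = 6.05 V > V_CE(sat), so the active-region assumption holds.

active; I_C ≈ 12 mA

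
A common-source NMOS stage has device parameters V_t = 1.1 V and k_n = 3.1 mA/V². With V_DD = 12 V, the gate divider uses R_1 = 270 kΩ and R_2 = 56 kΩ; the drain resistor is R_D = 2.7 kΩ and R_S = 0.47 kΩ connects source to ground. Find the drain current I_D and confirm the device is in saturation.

V_G = V_DD·R_2/(R_1+R_2) = 12×56/326 = 2.06 V.
Assume saturation: I_D = (k_n/2)(V_GS − V_t)² with V_GS = V_G − I_D·R_S = 2.06 − 0.47·I_D.
Substituting gives 0.342·I_D² − 2.4·I_D + 1.43 = 0, with roots I_D = 0.659 or 6.35 mA.
The root I_D = 6.35 mA gives V_GS = -0.925 V ≤ V_t, so take I_D = 0.659 mA.
Then V_GS = 1.75 V and V_DS = V_DD − I_D(R_D+R_S) = 12 − 0.659×3.17 = 9.91 V.
Saturation requires V_DS ≥ V_GS − V_t = 0.652 V; 9.91 ≥ 0.652 ✓.

I_D ≈ 0.66 mA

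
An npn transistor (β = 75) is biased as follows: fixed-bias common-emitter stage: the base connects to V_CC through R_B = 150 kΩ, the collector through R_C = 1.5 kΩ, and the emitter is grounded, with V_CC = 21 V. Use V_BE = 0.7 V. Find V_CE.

Base loop: V_CC = I_B·R_B + V_BE, so I_B = (21 − 0.7)/150 kΩ = 0.135 mA.
In the active region I_C = β·I_B = 75 × 0.135 = 10.2 mA.
Collector loop: V_CE = V_CC − I_C·R_C = 21 − 10.2×1.5 = 5.77 V.
Since V_CE = 5.77 V > V_CE(sat) ≈ 0.2 V, the transistor is in the active region as assumed.

V_CE ≈ 5.8 V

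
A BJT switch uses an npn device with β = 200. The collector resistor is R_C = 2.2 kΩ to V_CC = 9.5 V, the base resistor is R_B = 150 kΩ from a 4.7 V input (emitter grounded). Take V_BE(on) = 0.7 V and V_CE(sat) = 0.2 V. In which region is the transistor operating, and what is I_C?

Assume active: I_B = (4.7 − 0.7)/150 = 0.0267 mA, giving I_C = β·I_B = 5.33 mA.
But then V_CE = 9.5 − 5.33×2.2 = -2.23 V < V_CE(sat) = 0.2 V — impossible in the active region.
So the transistor is saturated. With V_CE = 0.2 V, I_C = (V_CC − 0.2)/R_C = 9.3/2.2 = 4.23 mA.
Check: β·I_B = 5.33 mA > I_C = 4.23 mA, confirming saturation.

saturation; I_C ≈ 4.2 mA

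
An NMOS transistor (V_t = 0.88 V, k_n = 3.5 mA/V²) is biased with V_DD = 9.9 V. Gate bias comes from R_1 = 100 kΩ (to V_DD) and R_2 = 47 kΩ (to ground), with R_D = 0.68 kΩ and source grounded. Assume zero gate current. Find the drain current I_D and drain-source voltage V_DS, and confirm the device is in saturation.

V_G = V_DD·R_2/(R_1+R_2) = 9.9×47/147 = 3.17 V. With the source grounded, V_GS = V_G = 3.17 V.
Assume saturation: I_D = (k_n/2)(V_GS − V_t)² = (3.5/2)×(3.17 − 0.88)² = 1.75×2.29² = 9.14 mA.
V_DS = V_DD − I_D·R_D = 9.9 − 9.14×0.68 = 3.69 V.
Saturation requires V_DS ≥ V_GS − V_t = 2.29 V; 3.69 ≥ 2.29 ✓.

I_D ≈ 9.1 mA, V_DS ≈ 3.7 V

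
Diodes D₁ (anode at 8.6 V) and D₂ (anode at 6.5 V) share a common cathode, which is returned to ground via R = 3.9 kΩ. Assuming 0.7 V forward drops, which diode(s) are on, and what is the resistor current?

Assume both conduct. Then node N would need to be at both 8.6−0.7 = 7.9 V and 6.5−0.7 = 5.8 V, which is impossible.
Assume only D₁ conducts: V_N = 8.6 − 0.7 = 7.9 V, so I_R = 7.9/3.9 = 2.03 mA.
Check D₂: its anode-to-cathode voltage is 6.5 − 7.9 = -1.4 V < 0.7 V, so it is off. The assumption is consistent.

Only D₁ conducts; I_R ≈ 2 mA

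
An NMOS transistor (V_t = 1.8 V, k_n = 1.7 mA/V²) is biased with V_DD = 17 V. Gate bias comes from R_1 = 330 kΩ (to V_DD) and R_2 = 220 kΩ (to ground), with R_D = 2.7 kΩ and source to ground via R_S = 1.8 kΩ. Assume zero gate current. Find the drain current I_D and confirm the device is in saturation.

V_G = V_DD·R_2/(R_1+R_2) = 17×220/550 = 6.8 V.
Assume saturation: I_D = (k_n/2)(V_GS − V_t)² with V_GS = V_G − I_D·R_S = 6.8 − 1.8·I_D.
Substituting gives 2.75·I_D² − 16.3·I_D + 21.2 = 0, with roots I_D = 1.94 or 3.98 mA.
The root I_D = 3.98 mA gives V_GS = -0.364 V ≤ V_t, so take I_D = 1.94 mA.
Then V_GS = 3.31 V and V_DS = V_DD − I_D(R_D+R_S) = 17 − 1.94×4.5 = 8.28 V.
Saturation requires V_DS ≥ V_GS − V_t = 1.51 V; 8.28 ≥ 1.51 ✓.

I_D ≈ 1.9 mA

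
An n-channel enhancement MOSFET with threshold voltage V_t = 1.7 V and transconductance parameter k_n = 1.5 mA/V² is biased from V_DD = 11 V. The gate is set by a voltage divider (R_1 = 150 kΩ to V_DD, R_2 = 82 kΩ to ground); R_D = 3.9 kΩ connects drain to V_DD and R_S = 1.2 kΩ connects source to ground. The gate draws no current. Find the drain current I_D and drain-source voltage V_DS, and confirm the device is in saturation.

I_D ≈ 0.91 mA, V_DS ≈ 6.4 V

V_G = V_DD·R_2/(R_1+R_2) = 11×82/232 = 3.89 V.
Assume saturation: I_D = (k_n/2)(V_GS − V_t)² with V_GS = V_G − I_D·R_S = 3.89 − 1.2·I_D.
Substituting gives 1.08·I_D² − 4.94·I_D + 3.59 = 0, with roots I_D = 0.907 or 3.67 mA.
The root I_D = 3.67 mA gives V_GS = -0.511 V ≤ V_t, so take I_D = 0.907 mA.
Then V_GS = 2.8 V and V_DS = V_DD − I_D(R_D+R_S) = 11 − 0.907×5.1 = 6.37 V.
Saturation requires V_DS ≥ V_GS − V_t = 1.1 V; 6.37 ≥ 1.1 ✓.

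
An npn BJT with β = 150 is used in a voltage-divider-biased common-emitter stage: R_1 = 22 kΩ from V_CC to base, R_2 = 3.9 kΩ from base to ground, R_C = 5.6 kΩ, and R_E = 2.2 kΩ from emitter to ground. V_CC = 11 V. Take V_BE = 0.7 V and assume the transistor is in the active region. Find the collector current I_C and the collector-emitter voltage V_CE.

Thevenize the base divider: V_Th = V_CC·R_2/(R_1+R_2) = 11×3.9/25.9 = 1.66 V, R_Th = R_1‖R_2 = 3.31 kΩ.
Base-emitter loop: V_Th = I_B·R_Th + V_BE + (β+1)I_B·R_E, so I_B = (1.66 − 0.7) / (3.31 + 151×2.2) = 0.00285 mA.
I_C = β·I_B = 150×0.00285 = 0.428 mA, and I_E = (β+1)I_B = 0.43 mA.
V_CE = V_CC − I_C·R_C − I_E·R_E = 11 − 0.428×5.6 − 0.43×2.2 = 7.66 V.
V_CE = 7.66 V > 0.2 V confirms active-region operation.

I_C ≈ 0.43 mA, V_CE ≈ 7.7 V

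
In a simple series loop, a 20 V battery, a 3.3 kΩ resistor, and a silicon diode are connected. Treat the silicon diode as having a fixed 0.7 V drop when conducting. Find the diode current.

KVL around the loop: 20 = V_D + I·R = 0.7 + I × 3.3 kΩ.
So I = (20 − 0.7) / 3.3 kΩ = 19.3 / 3.3 = 5.85 mA.

I ≈ 5.8 mA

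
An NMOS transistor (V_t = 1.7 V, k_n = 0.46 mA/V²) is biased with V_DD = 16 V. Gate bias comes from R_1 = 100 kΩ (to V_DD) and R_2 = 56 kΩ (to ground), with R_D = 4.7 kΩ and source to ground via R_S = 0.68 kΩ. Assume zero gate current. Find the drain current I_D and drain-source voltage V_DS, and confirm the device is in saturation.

I_D ≈ 1.8 mA, V_DS ≈ 6.2 V

V_G = V_DD·R_2/(R_1+R_2) = 16×56/156 = 5.74 V.
Assume saturation: I_D = (k_n/2)(V_GS − V_t)² with V_GS = V_G − I_D·R_S = 5.74 − 0.68·I_D.
Substituting gives 0.106·I_D² − 2.26·I_D + 3.76 = 0, with roots I_D = 1.82 or 19.5 mA.
The root I_D = 19.5 mA gives V_GS = -7.5 V ≤ V_t, so take I_D = 1.82 mA.
Then V_GS = 4.51 V and V_DS = V_DD − I_D(R_D+R_S) = 16 − 1.82×5.38 = 6.23 V.
Saturation requires V_DS ≥ V_GS − V_t = 2.81 V; 6.23 ≥ 2.81 ✓.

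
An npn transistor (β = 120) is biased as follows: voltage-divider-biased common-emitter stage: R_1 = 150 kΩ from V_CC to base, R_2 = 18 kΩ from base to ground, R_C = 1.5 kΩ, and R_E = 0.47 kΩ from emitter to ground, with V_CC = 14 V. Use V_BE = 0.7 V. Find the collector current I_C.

I_C ≈ 1.3 mA

Thevenize the base divider: V_Th = V_CC·R_2/(R_1+R_2) = 14×18/168 = 1.5 V, R_Th = R_1‖R_2 = 16.1 kΩ.
Base-emitter loop: V_Th = I_B·R_Th + V_BE + (β+1)I_B·R_E, so I_B = (1.5 − 0.7) / (16.1 + 121×0.47) = 0.011 mA.
I_C = β·I_B = 120×0.011 = 1.32 mA, and I_E = (β+1)I_B = 1.33 mA.
V_CE = V_CC − I_C·R_C − I_E·R_E = 14 − 1.32×1.5 − 1.33×0.47 = 11.4 V.
V_CE = 11.4 V > 0.2 V confirms active-region operation.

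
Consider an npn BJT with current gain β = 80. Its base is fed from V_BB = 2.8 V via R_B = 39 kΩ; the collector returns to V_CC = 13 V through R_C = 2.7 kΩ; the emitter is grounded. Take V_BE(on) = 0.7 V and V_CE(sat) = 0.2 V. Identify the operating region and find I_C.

active; I_C ≈ 4.3 mA

Assume active. Base-emitter loop: I_B = (V_BB − V_BE)/R_B = (2.8 − 0.7)/39 = 0.0538 mA.
I_C = β·I_B = 80×0.0538 = 4.31 mA.
V_CE = V_CC − I_C·R_C = 13 − 4.31×2.7 = 1.37 V > V_CE(sat), so the active-region assumption holds.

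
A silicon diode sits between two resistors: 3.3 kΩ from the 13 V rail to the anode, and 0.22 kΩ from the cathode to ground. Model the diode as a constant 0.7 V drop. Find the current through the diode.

I ≈ 3.5 mA

The two resistors are in series with the diode, so KVL gives 13 = I·3.3 + 0.7 + I·0.22.
I = (13 − 0.7) / (3.3 + 0.22) kΩ = 12.3 / 3.52 = 3.49 mA.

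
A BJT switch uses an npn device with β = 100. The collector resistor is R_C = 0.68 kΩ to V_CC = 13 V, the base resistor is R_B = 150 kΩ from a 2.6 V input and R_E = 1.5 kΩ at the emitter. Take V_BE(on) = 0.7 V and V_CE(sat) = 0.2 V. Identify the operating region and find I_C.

active; I_C ≈ 0.63 mA

Assume active. Base-emitter loop: I_B = (V_BB − V_BE)/(R_B + (β+1)R_E) = (2.6 − 0.7)/(150 + 101×1.5) = 0.0063 mA.
I_C = β·I_B = 100×0.0063 = 0.63 mA.
V_CE = V_CC − I_C·R_C − I_E·R_E = 13 − 0.63×0.68 − 0.636×1.5 = 11.6 V > V_CE(sat), so the active-region assumption holds.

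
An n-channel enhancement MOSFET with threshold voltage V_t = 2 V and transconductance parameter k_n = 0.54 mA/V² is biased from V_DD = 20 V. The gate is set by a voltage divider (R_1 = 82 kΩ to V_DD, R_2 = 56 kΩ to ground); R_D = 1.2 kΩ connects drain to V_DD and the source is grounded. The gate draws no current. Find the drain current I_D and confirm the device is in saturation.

I_D ≈ 10 mA

V_G = V_DD·R_2/(R_1+R_2) = 20×56/138 = 8.12 V. With the source grounded, V_GS = V_G = 8.12 V.
Assume saturation: I_D = (k_n/2)(V_GS − V_t)² = (0.54/2)×(8.12 − 2)² = 0.27×6.12² = 10.1 mA.
V_DS = V_DD − I_D·R_D = 20 − 10.1×1.2 = 7.88 V.
Saturation requires V_DS ≥ V_GS − V_t = 6.12 V; 7.88 ≥ 6.12 ✓.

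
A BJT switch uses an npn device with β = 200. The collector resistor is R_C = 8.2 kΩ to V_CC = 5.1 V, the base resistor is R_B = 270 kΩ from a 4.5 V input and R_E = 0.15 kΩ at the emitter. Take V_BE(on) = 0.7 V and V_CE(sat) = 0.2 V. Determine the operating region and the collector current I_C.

saturation; I_C ≈ 0.59 mA

Assume active: I_B = (4.5 − 0.7)/(270 + 201×0.15) = 0.0127 mA, I_C = β·I_B = 2.53 mA.
Then V_CE = 5.1 − 2.53×8.2 − 2.54×0.15 = -16 V < 0.2 V — the active assumption fails.
Re-solve with V_CE = 0.2 V. KCL at the emitter: V_E/R_E = (V_BB−0.7−V_E)/R_B + (V_CC−0.2−V_E)/R_C, giving V_E = 0.09 V.
I_C = (V_CC − 0.2 − V_E)/R_C = (4.9 − 0.09)/8.2 = 0.587 mA.
Check: I_B = (3.8 − 0.09)/270 = 0.0137 mA, and β·I_B = 2.75 mA > I_C, confirming saturation.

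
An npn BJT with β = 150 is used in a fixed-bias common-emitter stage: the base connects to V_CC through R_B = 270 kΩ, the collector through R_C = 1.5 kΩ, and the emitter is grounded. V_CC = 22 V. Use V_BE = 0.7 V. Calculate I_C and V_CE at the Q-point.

Base loop: V_CC = I_B·R_B + V_BE, so I_B = (22 − 0.7)/270 kΩ = 0.0789 mA.
In the active region I_C = β·I_B = 150 × 0.0789 = 11.8 mA.
Collector loop: V_CE = V_CC − I_C·R_C = 22 − 11.8×1.5 = 4.25 V.
Since V_CE = 4.25 V > V_CE(sat) ≈ 0.2 V, the transistor is in the active region as assumed.

I_C ≈ 12 mA, V_CE ≈ 4.2 V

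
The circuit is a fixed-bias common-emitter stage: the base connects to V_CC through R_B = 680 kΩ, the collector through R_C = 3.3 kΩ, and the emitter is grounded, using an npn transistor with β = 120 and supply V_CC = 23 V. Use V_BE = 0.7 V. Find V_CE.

V_CE ≈ 10 V

Base loop: V_CC = I_B·R_B + V_BE, so I_B = (23 − 0.7)/680 kΩ = 0.0328 mA.
In the active region I_C = β·I_B = 120 × 0.0328 = 3.94 mA.
Collector loop: V_CE = V_CC − I_C·R_C = 23 − 3.94×3.3 = 10 V.
Since V_CE = 10 V > V_CE(sat) ≈ 0.2 V, the transistor is in the active region as assumed.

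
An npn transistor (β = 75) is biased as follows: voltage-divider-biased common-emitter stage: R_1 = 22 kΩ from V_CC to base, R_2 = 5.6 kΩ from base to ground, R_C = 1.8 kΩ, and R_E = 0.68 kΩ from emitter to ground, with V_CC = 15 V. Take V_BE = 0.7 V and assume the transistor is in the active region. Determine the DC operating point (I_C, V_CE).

I_C ≈ 3.1 mA, V_CE ≈ 7.2 V

Thevenize the base divider: V_Th = V_CC·R_2/(R_1+R_2) = 15×5.6/27.6 = 3.04 V, R_Th = R_1‖R_2 = 4.46 kΩ.
Base-emitter loop: V_Th = I_B·R_Th + V_BE + (β+1)I_B·R_E, so I_B = (3.04 − 0.7) / (4.46 + 76×0.68) = 0.0417 mA.
I_C = β·I_B = 75×0.0417 = 3.13 mA, and I_E = (β+1)I_B = 3.17 mA.
V_CE = V_CC − I_C·R_C − I_E·R_E = 15 − 3.13×1.8 − 3.17×0.68 = 7.21 V.
V_CE = 7.21 V > 0.2 V confirms active-region operation.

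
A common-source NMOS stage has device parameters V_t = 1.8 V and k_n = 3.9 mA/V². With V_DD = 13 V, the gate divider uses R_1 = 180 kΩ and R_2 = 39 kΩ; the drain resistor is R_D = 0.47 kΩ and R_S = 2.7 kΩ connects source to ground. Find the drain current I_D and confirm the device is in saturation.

I_D ≈ 0.1 mA

V_G = V_DD·R_2/(R_1+R_2) = 13×39/219 = 2.32 V.
Assume saturation: I_D = (k_n/2)(V_GS − V_t)² with V_GS = V_G − I_D·R_S = 2.32 − 2.7·I_D.
Substituting gives 14.2·I_D² − 6.42·I_D + 0.517 = 0, with roots I_D = 0.105 or 0.347 mA.
The root I_D = 0.347 mA gives V_GS = 1.38 V ≤ V_t, so take I_D = 0.105 mA.
Then V_GS = 2.03 V and V_DS = V_DD − I_D(R_D+R_S) = 13 − 0.105×3.17 = 12.7 V.
Saturation requires V_DS ≥ V_GS − V_t = 0.232 V; 12.7 ≥ 0.232 ✓.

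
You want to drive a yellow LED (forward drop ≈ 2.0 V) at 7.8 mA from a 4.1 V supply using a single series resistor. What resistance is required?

The resistor drops V_S − V_D = 4.1 − 2.0 = 2.1 V at 7.8 mA.
R = 2.1 V / 7.8 mA = 0.269 kΩ.

R ≈ 0.27 kΩ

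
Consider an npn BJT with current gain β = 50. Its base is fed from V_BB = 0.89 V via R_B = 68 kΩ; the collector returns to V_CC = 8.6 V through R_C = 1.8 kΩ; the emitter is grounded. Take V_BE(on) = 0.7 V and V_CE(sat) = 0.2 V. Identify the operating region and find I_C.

Assume active. Base-emitter loop: I_B = (V_BB − V_BE)/R_B = (0.89 − 0.7)/68 = 0.00279 mA.
I_C = β·I_B = 50×0.00279 = 0.14 mA.
V_CE = V_CC − I_C·R_C = 8.6 − 0.14×1.8 = 8.35 V > V_CE(sat), so the active-region assumption holds.

active; I_C ≈ 0.14 mA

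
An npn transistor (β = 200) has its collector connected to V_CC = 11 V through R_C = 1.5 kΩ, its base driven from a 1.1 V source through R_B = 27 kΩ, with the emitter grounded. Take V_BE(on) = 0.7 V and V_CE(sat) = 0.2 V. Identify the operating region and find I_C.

active; I_C ≈ 3 mA

Assume active. Base-emitter loop: I_B = (V_BB − V_BE)/R_B = (1.1 − 0.7)/27 = 0.0148 mA.
I_C = β·I_B = 200×0.0148 = 2.96 mA.
V_CE = V_CC − I_C·R_C = 11 − 2.96×1.5 = 6.56 V > V_CE(sat), so the active-region assumption holds.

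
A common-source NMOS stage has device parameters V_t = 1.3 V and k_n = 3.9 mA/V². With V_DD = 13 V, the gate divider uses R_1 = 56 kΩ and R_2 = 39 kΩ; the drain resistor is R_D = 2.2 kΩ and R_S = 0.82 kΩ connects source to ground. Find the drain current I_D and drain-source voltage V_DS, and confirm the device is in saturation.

V_G = V_DD·R_2/(R_1+R_2) = 13×39/95 = 5.34 V.
Assume saturation: I_D = (k_n/2)(V_GS − V_t)² with V_GS = V_G − I_D·R_S = 5.34 − 0.82·I_D.
Substituting gives 1.31·I_D² − 13.9·I_D + 31.8 = 0, with roots I_D = 3.33 or 7.28 mA.
The root I_D = 7.28 mA gives V_GS = -0.632 V ≤ V_t, so take I_D = 3.33 mA.
Then V_GS = 2.61 V and V_DS = V_DD − I_D(R_D+R_S) = 13 − 3.33×3.02 = 2.95 V.
Saturation requires V_DS ≥ V_GS − V_t = 1.31 V; 2.95 ≥ 1.31 ✓.

I_D ≈ 3.3 mA, V_DS ≈ 2.9 V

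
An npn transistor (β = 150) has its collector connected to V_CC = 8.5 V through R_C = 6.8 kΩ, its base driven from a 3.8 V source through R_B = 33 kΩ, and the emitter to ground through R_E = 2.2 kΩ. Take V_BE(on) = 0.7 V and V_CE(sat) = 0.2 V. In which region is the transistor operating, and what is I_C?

saturation; I_C ≈ 0.91 mA

Assume active: I_B = (3.8 − 0.7)/(33 + 151×2.2) = 0.00849 mA, I_C = β·I_B = 1.27 mA.
Then V_CE = 8.5 − 1.27×6.8 − 1.28×2.2 = -2.98 V < 0.2 V — the active assumption fails.
Re-solve with V_CE = 0.2 V. KCL at the emitter: V_E/R_E = (V_BB−0.7−V_E)/R_B + (V_CC−0.2−V_E)/R_C, giving V_E = 2.08 V.
I_C = (V_CC − 0.2 − V_E)/R_C = (8.3 − 2.08)/6.8 = 0.915 mA.
Check: I_B = (3.1 − 2.08)/33 = 0.0309 mA, and β·I_B = 4.64 mA > I_C, confirming saturation.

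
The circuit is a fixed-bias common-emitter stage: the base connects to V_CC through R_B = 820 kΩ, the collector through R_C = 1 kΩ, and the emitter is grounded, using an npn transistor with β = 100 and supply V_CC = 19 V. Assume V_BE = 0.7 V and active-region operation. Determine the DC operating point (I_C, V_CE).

Base loop: V_CC = I_B·R_B + V_BE, so I_B = (19 − 0.7)/820 kΩ = 0.0223 mA.
In the active region I_C = β·I_B = 100 × 0.0223 = 2.23 mA.
Collector loop: V_CE = V_CC − I_C·R_C = 19 − 2.23×1 = 16.8 V.
Since V_CE = 16.8 V > V_CE(sat) ≈ 0.2 V, the transistor is in the active region as assumed.

I_C ≈ 2.2 mA, V_CE ≈ 17 V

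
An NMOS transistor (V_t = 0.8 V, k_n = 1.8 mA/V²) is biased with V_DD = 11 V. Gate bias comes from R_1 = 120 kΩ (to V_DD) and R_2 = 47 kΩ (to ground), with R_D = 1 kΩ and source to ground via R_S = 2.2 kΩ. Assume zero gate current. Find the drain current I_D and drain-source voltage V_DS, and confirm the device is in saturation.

I_D ≈ 0.66 mA, V_DS ≈ 8.9 V

V_G = V_DD·R_2/(R_1+R_2) = 11×47/167 = 3.1 V.
Assume saturation: I_D = (k_n/2)(V_GS − V_t)² with V_GS = V_G − I_D·R_S = 3.1 − 2.2·I_D.
Substituting gives 4.36·I_D² − 10.1·I_D + 4.74 = 0, with roots I_D = 0.656 or 1.66 mA.
The root I_D = 1.66 mA gives V_GS = -0.559 V ≤ V_t, so take I_D = 0.656 mA.
Then V_GS = 1.65 V and V_DS = V_DD − I_D(R_D+R_S) = 11 − 0.656×3.2 = 8.9 V.
Saturation requires V_DS ≥ V_GS − V_t = 0.853 V; 8.9 ≥ 0.853 ✓.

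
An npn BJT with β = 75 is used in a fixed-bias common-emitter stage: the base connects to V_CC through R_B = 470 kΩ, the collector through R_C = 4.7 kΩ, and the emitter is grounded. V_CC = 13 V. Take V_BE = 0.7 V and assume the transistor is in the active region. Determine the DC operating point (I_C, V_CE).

Base loop: V_CC = I_B·R_B + V_BE, so I_B = (13 − 0.7)/470 kΩ = 0.0262 mA.
In the active region I_C = β·I_B = 75 × 0.0262 = 1.96 mA.
Collector loop: V_CE = V_CC − I_C·R_C = 13 − 1.96×4.7 = 3.77 V.
Since V_CE = 3.77 V > V_CE(sat) ≈ 0.2 V, the transistor is in the active region as assumed.

I_C ≈ 2 mA, V_CE ≈ 3.8 V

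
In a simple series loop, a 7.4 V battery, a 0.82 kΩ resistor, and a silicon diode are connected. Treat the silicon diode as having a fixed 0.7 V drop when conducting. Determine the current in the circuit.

KVL around the loop: 7.4 = V_D + I·R = 0.7 + I × 0.82 kΩ.
So I = (7.4 − 0.7) / 0.82 kΩ = 6.7 / 0.82 = 8.17 mA.

I ≈ 8.2 mA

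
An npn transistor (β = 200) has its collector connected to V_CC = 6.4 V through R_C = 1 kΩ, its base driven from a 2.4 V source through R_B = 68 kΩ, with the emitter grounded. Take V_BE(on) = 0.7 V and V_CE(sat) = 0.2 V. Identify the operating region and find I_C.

Assume active. Base-emitter loop: I_B = (V_BB − V_BE)/R_B = (2.4 − 0.7)/68 = 0.025 mA.
I_C = β·I_B = 200×0.025 = 5 mA.
V_CE = V_CC − I_C·R_C = 6.4 − 5×1 = 1.4 V > V_CE(sat), so the active-region assumption holds.

active; I_C ≈ 5 mA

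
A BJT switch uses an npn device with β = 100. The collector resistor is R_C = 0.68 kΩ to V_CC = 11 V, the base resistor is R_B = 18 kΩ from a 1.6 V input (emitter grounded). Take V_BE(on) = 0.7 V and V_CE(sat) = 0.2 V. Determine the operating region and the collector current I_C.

active; I_C ≈ 5 mA

Assume active. Base-emitter loop: I_B = (V_BB − V_BE)/R_B = (1.6 − 0.7)/18 = 0.05 mA.
I_C = β·I_B = 100×0.05 = 5 mA.
V_CE = V_CC − I_C·R_C = 11 − 5×0.68 = 7.6 V > V_CE(sat), so the active-region assumption holds.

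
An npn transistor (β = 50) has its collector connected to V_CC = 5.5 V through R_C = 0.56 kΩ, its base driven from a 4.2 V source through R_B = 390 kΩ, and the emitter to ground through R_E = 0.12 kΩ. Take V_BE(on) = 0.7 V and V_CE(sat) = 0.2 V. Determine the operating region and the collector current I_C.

active; I_C ≈ 0.44 mA

Assume active. Base-emitter loop: I_B = (V_BB − V_BE)/(R_B + (β+1)R_E) = (4.2 − 0.7)/(390 + 51×0.12) = 0.00884 mA.
I_C = β·I_B = 50×0.00884 = 0.442 mA.
V_CE = V_CC − I_C·R_C − I_E·R_E = 5.5 − 0.442×0.56 − 0.451×0.12 = 5.2 V > V_CE(sat), so the active-region assumption holds.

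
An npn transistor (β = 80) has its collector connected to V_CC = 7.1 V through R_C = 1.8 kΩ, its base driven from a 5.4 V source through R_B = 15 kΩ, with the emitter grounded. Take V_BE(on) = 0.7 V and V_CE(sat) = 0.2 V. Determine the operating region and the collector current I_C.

saturation; I_C ≈ 3.8 mA

Assume active: I_B = (5.4 − 0.7)/15 = 0.313 mA, giving I_C = β·I_B = 25.1 mA.
But then V_CE = 7.1 − 25.1×1.8 = -38 V < V_CE(sat) = 0.2 V — impossible in the active region.
So the transistor is saturated. With V_CE = 0.2 V, I_C = (V_CC − 0.2)/R_C = 6.9/1.8 = 3.83 mA.
Check: β·I_B = 25.1 mA > I_C = 3.83 mA, confirming saturation.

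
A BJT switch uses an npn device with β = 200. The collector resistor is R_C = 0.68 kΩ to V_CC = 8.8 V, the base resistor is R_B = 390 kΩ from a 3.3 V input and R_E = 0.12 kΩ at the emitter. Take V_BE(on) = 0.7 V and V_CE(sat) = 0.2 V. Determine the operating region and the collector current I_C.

active; I_C ≈ 1.3 mA

Assume active. Base-emitter loop: I_B = (V_BB − V_BE)/(R_B + (β+1)R_E) = (3.3 − 0.7)/(390 + 201×0.12) = 0.00628 mA.
I_C = β·I_B = 200×0.00628 = 1.26 mA.
V_CE = V_CC − I_C·R_C − I_E·R_E = 8.8 − 1.26×0.68 − 1.26×0.12 = 7.79 V > V_CE(sat), so the active-region assumption holds.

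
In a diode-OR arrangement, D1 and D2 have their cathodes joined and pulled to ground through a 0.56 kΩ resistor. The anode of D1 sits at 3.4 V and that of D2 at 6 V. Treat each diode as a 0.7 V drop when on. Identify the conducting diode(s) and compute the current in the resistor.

Only D2 conducts; I_R ≈ 9.5 mA

Assume both conduct. Then node N would need to be at both 3.4−0.7 = 2.7 V and 6−0.7 = 5.3 V, which is impossible.
Assume only D2 conducts: V_N = 6 − 0.7 = 5.3 V, so I_R = 5.3/0.56 = 9.46 mA.
Check D1: its anode-to-cathode voltage is 3.4 − 5.3 = -1.9 V < 0.7 V, so it is off. The assumption is consistent.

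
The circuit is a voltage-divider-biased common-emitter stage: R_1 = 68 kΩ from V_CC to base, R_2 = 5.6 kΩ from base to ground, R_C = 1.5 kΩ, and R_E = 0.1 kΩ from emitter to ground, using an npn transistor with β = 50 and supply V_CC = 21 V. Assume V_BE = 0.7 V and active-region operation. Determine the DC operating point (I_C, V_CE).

I_C ≈ 4.4 mA, V_CE ≈ 14 V

Thevenize the base divider: V_Th = V_CC·R_2/(R_1+R_2) = 21×5.6/73.6 = 1.6 V, R_Th = R_1‖R_2 = 5.17 kΩ.
Base-emitter loop: V_Th = I_B·R_Th + V_BE + (β+1)I_B·R_E, so I_B = (1.6 − 0.7) / (5.17 + 51×0.1) = 0.0874 mA.
I_C = β·I_B = 50×0.0874 = 4.37 mA, and I_E = (β+1)I_B = 4.46 mA.
V_CE = V_CC − I_C·R_C − I_E·R_E = 21 − 4.37×1.5 − 4.46×0.1 = 14 V.
V_CE = 14 V > 0.2 V confirms active-region operation.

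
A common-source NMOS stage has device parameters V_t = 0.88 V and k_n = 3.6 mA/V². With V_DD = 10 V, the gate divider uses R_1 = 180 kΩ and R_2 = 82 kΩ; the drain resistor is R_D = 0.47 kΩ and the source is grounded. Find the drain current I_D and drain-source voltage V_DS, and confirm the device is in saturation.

V_G = V_DD·R_2/(R_1+R_2) = 10×82/262 = 3.13 V. With the source grounded, V_GS = V_G = 3.13 V.
Assume saturation: I_D = (k_n/2)(V_GS − V_t)² = (3.6/2)×(3.13 − 0.88)² = 1.8×2.25² = 9.11 mA.
V_DS = V_DD − I_D·R_D = 10 − 9.11×0.47 = 5.72 V.
Saturation requires V_DS ≥ V_GS − V_t = 2.25 V; 5.72 ≥ 2.25 ✓.

I_D ≈ 9.1 mA, V_DS ≈ 5.7 V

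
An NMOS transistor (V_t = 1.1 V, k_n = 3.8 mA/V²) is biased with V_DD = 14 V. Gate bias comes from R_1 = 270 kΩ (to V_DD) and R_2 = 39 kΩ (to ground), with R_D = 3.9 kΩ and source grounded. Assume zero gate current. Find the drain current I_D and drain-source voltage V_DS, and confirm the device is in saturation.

I_D ≈ 0.85 mA, V_DS ≈ 11 V

V_G = V_DD·R_2/(R_1+R_2) = 14×39/309 = 1.77 V. With the source grounded, V_GS = V_G = 1.77 V.
Assume saturation: I_D = (k_n/2)(V_GS − V_t)² = (3.8/2)×(1.77 − 1.1)² = 1.9×0.667² = 0.845 mA.
V_DS = V_DD − I_D·R_D = 14 − 0.845×3.9 = 10.7 V.
Saturation requires V_DS ≥ V_GS − V_t = 0.667 V; 10.7 ≥ 0.667 ✓.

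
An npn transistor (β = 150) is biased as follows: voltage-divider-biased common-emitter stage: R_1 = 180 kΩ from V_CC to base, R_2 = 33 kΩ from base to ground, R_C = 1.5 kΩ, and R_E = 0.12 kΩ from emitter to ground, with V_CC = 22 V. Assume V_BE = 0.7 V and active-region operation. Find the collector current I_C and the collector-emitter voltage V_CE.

I_C ≈ 8.8 mA, V_CE ≈ 7.7 V

Thevenize the base divider: V_Th = V_CC·R_2/(R_1+R_2) = 22×33/213 = 3.41 V, R_Th = R_1‖R_2 = 27.9 kΩ.
Base-emitter loop: V_Th = I_B·R_Th + V_BE + (β+1)I_B·R_E, so I_B = (3.41 − 0.7) / (27.9 + 151×0.12) = 0.0589 mA.
I_C = β·I_B = 150×0.0589 = 8.83 mA, and I_E = (β+1)I_B = 8.89 mA.
V_CE = V_CC − I_C·R_C − I_E·R_E = 22 − 8.83×1.5 − 8.89×0.12 = 7.69 V.
V_CE = 7.69 V > 0.2 V confirms active-region operation.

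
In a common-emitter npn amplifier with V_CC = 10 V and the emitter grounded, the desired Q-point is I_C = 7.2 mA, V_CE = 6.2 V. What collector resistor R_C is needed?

R_C ≈ 0.53 kΩ

Collector loop: V_CC = I_C·R_C + V_CE.
R_C = (V_CC − V_CE)/I_C = (10 − 6.2)/7.2 = 0.528 kΩ.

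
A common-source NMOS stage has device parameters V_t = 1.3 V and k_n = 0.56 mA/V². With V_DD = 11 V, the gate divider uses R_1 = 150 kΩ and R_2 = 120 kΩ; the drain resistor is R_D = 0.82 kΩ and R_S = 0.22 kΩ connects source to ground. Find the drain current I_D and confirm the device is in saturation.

I_D ≈ 2.6 mA

V_G = V_DD·R_2/(R_1+R_2) = 11×120/270 = 4.89 V.
Assume saturation: I_D = (k_n/2)(V_GS − V_t)² with V_GS = V_G − I_D·R_S = 4.89 − 0.22·I_D.
Substituting gives 0.0136·I_D² − 1.44·I_D + 3.61 = 0, with roots I_D = 2.56 or 104 mA.
The root I_D = 104 mA gives V_GS = -18 V ≤ V_t, so take I_D = 2.56 mA.
Then V_GS = 4.33 V and V_DS = V_DD − I_D(R_D+R_S) = 11 − 2.56×1.04 = 8.34 V.
Saturation requires V_DS ≥ V_GS − V_t = 3.03 V; 8.34 ≥ 3.03 ✓.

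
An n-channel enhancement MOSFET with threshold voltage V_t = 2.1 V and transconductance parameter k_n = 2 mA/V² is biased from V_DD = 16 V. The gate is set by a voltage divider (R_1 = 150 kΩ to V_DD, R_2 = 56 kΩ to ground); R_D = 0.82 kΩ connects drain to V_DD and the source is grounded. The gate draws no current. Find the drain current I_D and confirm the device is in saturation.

V_G = V_DD·R_2/(R_1+R_2) = 16×56/206 = 4.35 V. With the source grounded, V_GS = V_G = 4.35 V.
Assume saturation: I_D = (k_n/2)(V_GS − V_t)² = (2/2)×(4.35 − 2.1)² = 1×2.25² = 5.06 mA.
V_DS = V_DD − I_D·R_D = 16 − 5.06×0.82 = 11.9 V.
Saturation requires V_DS ≥ V_GS − V_t = 2.25 V; 11.9 ≥ 2.25 ✓.

I_D ≈ 5.1 mA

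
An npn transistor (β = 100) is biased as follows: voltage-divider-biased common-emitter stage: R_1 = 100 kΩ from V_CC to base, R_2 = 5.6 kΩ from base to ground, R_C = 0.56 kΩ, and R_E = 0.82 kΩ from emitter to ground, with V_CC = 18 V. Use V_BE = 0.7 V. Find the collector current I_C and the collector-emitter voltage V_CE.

I_C ≈ 0.29 mA, V_CE ≈ 18 V

Thevenize the base divider: V_Th = V_CC·R_2/(R_1+R_2) = 18×5.6/106 = 0.955 V, R_Th = R_1‖R_2 = 5.3 kΩ.
Base-emitter loop: V_Th = I_B·R_Th + V_BE + (β+1)I_B·R_E, so I_B = (0.955 − 0.7) / (5.3 + 101×0.82) = 0.00289 mA.
I_C = β·I_B = 100×0.00289 = 0.289 mA, and I_E = (β+1)I_B = 0.292 mA.
V_CE = V_CC − I_C·R_C − I_E·R_E = 18 − 0.289×0.56 − 0.292×0.82 = 17.6 V.
V_CE = 17.6 V > 0.2 V confirms active-region operation.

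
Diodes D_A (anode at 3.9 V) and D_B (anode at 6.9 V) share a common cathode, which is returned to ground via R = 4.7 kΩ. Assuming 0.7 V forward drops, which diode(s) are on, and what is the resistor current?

Assume both conduct. Then node N would need to be at both 3.9−0.7 = 3.2 V and 6.9−0.7 = 6.2 V, which is impossible.
Assume only D_B conducts: V_N = 6.9 − 0.7 = 6.2 V, so I_R = 6.2/4.7 = 1.32 mA.
Check D_A: its anode-to-cathode voltage is 3.9 − 6.2 = -2.3 V < 0.7 V, so it is off. The assumption is consistent.

Only D_B conducts; I_R ≈ 1.3 mA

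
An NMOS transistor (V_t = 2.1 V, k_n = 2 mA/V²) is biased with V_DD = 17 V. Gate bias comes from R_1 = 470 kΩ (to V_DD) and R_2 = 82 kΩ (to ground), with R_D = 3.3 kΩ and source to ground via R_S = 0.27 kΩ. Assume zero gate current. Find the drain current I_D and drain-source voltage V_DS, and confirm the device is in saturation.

I_D ≈ 0.15 mA, V_DS ≈ 16 V

V_G = V_DD·R_2/(R_1+R_2) = 17×82/552 = 2.53 V.
Assume saturation: I_D = (k_n/2)(V_GS − V_t)² with V_GS = V_G − I_D·R_S = 2.53 − 0.27·I_D.
Substituting gives 0.0729·I_D² − 1.23·I_D + 0.181 = 0, with roots I_D = 0.148 or 16.7 mA.
The root I_D = 16.7 mA gives V_GS = -1.99 V ≤ V_t, so take I_D = 0.148 mA.
Then V_GS = 2.49 V and V_DS = V_DD − I_D(R_D+R_S) = 17 − 0.148×3.57 = 16.5 V.
Saturation requires V_DS ≥ V_GS − V_t = 0.385 V; 16.5 ≥ 0.385 ✓.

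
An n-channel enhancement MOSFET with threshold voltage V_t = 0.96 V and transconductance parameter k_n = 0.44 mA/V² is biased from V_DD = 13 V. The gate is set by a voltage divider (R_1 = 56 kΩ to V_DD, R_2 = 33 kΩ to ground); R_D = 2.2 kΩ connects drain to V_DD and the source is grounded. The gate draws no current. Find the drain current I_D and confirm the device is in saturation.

V_G = V_DD·R_2/(R_1+R_2) = 13×33/89 = 4.82 V. With the source grounded, V_GS = V_G = 4.82 V.
Assume saturation: I_D = (k_n/2)(V_GS − V_t)² = (0.44/2)×(4.82 − 0.96)² = 0.22×3.86² = 3.28 mA.
V_DS = V_DD − I_D·R_D = 13 − 3.28×2.2 = 5.79 V.
Saturation requires V_DS ≥ V_GS − V_t = 3.86 V; 5.79 ≥ 3.86 ✓.

I_D ≈ 3.3 mA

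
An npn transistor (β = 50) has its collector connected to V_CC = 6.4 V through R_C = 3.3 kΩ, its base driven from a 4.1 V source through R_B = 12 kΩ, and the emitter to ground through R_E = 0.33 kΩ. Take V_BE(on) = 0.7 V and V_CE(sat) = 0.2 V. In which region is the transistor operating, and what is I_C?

Assume active: I_B = (4.1 − 0.7)/(12 + 51×0.33) = 0.118 mA, I_C = β·I_B = 5.9 mA.
Then V_CE = 6.4 − 5.9×3.3 − 6.01×0.33 = -15 V < 0.2 V — the active assumption fails.
Re-solve with V_CE = 0.2 V. KCL at the emitter: V_E/R_E = (V_BB−0.7−V_E)/R_B + (V_CC−0.2−V_E)/R_C, giving V_E = 0.633 V.
I_C = (V_CC − 0.2 − V_E)/R_C = (6.2 − 0.633)/3.3 = 1.69 mA.
Check: I_B = (3.4 − 0.633)/12 = 0.231 mA, and β·I_B = 11.5 mA > I_C, confirming saturation.

saturation; I_C ≈ 1.7 mA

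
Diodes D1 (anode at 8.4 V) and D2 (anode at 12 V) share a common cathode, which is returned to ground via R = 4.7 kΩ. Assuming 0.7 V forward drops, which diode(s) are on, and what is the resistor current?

Only D2 conducts; I_R ≈ 2.4 mA

Assume both conduct. Then node N would need to be at both 8.4−0.7 = 7.7 V and 12−0.7 = 11.3 V, which is impossible.
Assume only D2 conducts: V_N = 12 − 0.7 = 11.3 V, so I_R = 11.3/4.7 = 2.4 mA.
Check D1: its anode-to-cathode voltage is 8.4 − 11.3 = -2.9 V < 0.7 V, so it is off. The assumption is consistent.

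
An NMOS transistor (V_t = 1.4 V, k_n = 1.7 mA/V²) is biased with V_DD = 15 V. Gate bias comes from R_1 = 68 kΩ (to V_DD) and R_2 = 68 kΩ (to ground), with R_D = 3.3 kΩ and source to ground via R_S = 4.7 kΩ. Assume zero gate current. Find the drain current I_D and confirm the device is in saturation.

V_G = V_DD·R_2/(R_1+R_2) = 15×68/136 = 7.5 V.
Assume saturation: I_D = (k_n/2)(V_GS − V_t)² with V_GS = V_G − I_D·R_S = 7.5 − 4.7·I_D.
Substituting gives 18.8·I_D² − 49.7·I_D + 31.6 = 0, with roots I_D = 1.06 or 1.59 mA.
The root I_D = 1.59 mA gives V_GS = 0.0328 V ≤ V_t, so take I_D = 1.06 mA.
Then V_GS = 2.52 V and V_DS = V_DD − I_D(R_D+R_S) = 15 − 1.06×8 = 6.52 V.
Saturation requires V_DS ≥ V_GS − V_t = 1.12 V; 6.52 ≥ 1.12 ✓.

I_D ≈ 1.1 mA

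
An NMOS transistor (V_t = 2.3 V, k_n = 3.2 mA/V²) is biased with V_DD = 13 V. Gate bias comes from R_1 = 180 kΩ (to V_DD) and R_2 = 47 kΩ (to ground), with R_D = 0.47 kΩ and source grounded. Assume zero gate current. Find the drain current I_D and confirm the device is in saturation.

I_D ≈ 0.25 mA

V_G = V_DD·R_2/(R_1+R_2) = 13×47/227 = 2.69 V. With the source grounded, V_GS = V_G = 2.69 V.
Assume saturation: I_D = (k_n/2)(V_GS − V_t)² = (3.2/2)×(2.69 − 2.3)² = 1.6×0.392² = 0.245 mA.
V_DS = V_DD − I_D·R_D = 13 − 0.245×0.47 = 12.9 V.
Saturation requires V_DS ≥ V_GS − V_t = 0.392 V; 12.9 ≥ 0.392 ✓.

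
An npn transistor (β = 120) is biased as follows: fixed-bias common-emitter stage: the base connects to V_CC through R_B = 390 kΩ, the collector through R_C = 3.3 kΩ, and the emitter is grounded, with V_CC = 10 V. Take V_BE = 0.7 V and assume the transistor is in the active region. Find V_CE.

Base loop: V_CC = I_B·R_B + V_BE, so I_B = (10 − 0.7)/390 kΩ = 0.0238 mA.
In the active region I_C = β·I_B = 120 × 0.0238 = 2.86 mA.
Collector loop: V_CE = V_CC − I_C·R_C = 10 − 2.86×3.3 = 0.557 V.
Since V_CE = 0.557 V > V_CE(sat) ≈ 0.2 V, the transistor is in the active region as assumed.

V_CE ≈ 0.56 V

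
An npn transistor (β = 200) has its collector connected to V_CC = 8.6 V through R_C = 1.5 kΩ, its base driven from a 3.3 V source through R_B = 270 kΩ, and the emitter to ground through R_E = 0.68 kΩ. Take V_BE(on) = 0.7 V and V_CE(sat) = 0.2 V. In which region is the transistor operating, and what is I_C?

Assume active. Base-emitter loop: I_B = (V_BB − V_BE)/(R_B + (β+1)R_E) = (3.3 − 0.7)/(270 + 201×0.68) = 0.00639 mA.
I_C = β·I_B = 200×0.00639 = 1.28 mA.
V_CE = V_CC − I_C·R_C − I_E·R_E = 8.6 − 1.28×1.5 − 1.29×0.68 = 5.81 V > V_CE(sat), so the active-region assumption holds.

active; I_C ≈ 1.3 mA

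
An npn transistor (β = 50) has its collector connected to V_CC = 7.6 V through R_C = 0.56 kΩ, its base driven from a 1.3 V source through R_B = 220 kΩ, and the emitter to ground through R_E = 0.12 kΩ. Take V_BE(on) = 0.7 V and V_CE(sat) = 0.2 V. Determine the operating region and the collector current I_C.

Assume active. Base-emitter loop: I_B = (V_BB − V_BE)/(R_B + (β+1)R_E) = (1.3 − 0.7)/(220 + 51×0.12) = 0.00265 mA.
I_C = β·I_B = 50×0.00265 = 0.133 mA.
V_CE = V_CC − I_C·R_C − I_E·R_E = 7.6 − 0.133×0.56 − 0.135×0.12 = 7.51 V > V_CE(sat), so the active-region assumption holds.

active; I_C ≈ 0.13 mA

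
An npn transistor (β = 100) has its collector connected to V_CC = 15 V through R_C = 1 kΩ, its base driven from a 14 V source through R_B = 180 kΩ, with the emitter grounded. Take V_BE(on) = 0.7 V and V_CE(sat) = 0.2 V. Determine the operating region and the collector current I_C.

active; I_C ≈ 7.4 mA

Assume active. Base-emitter loop: I_B = (V_BB − V_BE)/R_B = (14 − 0.7)/180 = 0.0739 mA.
I_C = β·I_B = 100×0.0739 = 7.39 mA.
V_CE = V_CC − I_C·R_C = 15 − 7.39×1 = 7.61 V > V_CE(sat), so the active-region assumption holds.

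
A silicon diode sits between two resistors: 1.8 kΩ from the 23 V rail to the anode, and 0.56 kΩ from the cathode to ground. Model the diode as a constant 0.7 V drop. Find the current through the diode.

I ≈ 9.4 mA

The two resistors are in series with the diode, so KVL gives 23 = I·1.8 + 0.7 + I·0.56.
I = (23 − 0.7) / (1.8 + 0.56) kΩ = 22.3 / 2.36 = 9.45 mA.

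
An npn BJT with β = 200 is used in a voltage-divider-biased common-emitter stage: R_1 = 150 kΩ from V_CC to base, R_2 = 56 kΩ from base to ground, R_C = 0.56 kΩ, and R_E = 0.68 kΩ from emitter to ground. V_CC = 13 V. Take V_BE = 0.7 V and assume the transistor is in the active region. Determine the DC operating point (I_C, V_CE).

I_C ≈ 3.2 mA, V_CE ≈ 9 V

Thevenize the base divider: V_Th = V_CC·R_2/(R_1+R_2) = 13×56/206 = 3.53 V, R_Th = R_1‖R_2 = 40.8 kΩ.
Base-emitter loop: V_Th = I_B·R_Th + V_BE + (β+1)I_B·R_E, so I_B = (3.53 − 0.7) / (40.8 + 201×0.68) = 0.016 mA.
I_C = β·I_B = 200×0.016 = 3.19 mA, and I_E = (β+1)I_B = 3.21 mA.
V_CE = V_CC − I_C·R_C − I_E·R_E = 13 − 3.19×0.56 − 3.21×0.68 = 9.03 V.
V_CE = 9.03 V > 0.2 V confirms active-region operation.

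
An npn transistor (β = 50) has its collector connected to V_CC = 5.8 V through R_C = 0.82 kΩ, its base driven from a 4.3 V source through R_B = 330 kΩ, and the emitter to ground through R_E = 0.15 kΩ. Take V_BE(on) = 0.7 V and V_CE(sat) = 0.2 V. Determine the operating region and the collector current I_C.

active; I_C ≈ 0.53 mA

Assume active. Base-emitter loop: I_B = (V_BB − V_BE)/(R_B + (β+1)R_E) = (4.3 − 0.7)/(330 + 51×0.15) = 0.0107 mA.
I_C = β·I_B = 50×0.0107 = 0.533 mA.
V_CE = V_CC − I_C·R_C − I_E·R_E = 5.8 − 0.533×0.82 − 0.544×0.15 = 5.28 V > V_CE(sat), so the active-region assumption holds.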